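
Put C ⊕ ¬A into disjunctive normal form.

C ∧ A ∨ ¬C ∧ ¬A

C ⊕ ¬A
⇔ C ∧ ¬¬A ∨ ¬C ∧ ¬A   — expand ⊕
⇔ C ∧ A ∨ ¬C ∧ ¬A   — double negation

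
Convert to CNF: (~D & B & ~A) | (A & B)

(~D | A) & B

(~D & B & ~A) | (A & B)
≡ (~D | A) & (~D | B) & (B | A) & (B | B) & (~A | A) & (~A | B)   (distribute | over &)
≡ (~D | A) & B   (simplify)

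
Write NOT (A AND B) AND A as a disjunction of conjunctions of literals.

NOT (A AND B) AND A
≡ (NOT A OR NOT B) AND A   [De Morgan]
≡ (NOT A AND A) OR (NOT B AND A)   [distribute AND over OR]
≡ NOT B AND A   [simplify]

NOT B AND A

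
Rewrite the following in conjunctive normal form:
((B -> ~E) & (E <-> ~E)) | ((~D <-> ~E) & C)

(~E | D) & (~E | C) & (E | ~D) & (E | C)

((B -> ~E) & (E <-> ~E)) | ((~D <-> ~E) & C)
= ((~B | ~E) & (E <-> ~E)) | ((~D <-> ~E) & C)   — eliminate ->
= ((~B | ~E) & (E -> ~E) & (~E -> E)) | ((~D <-> ~E) & C)   — eliminate <->
= ((~B | ~E) & (~E | ~E) & (~E -> E)) | ((~D <-> ~E) & C)   — eliminate ->
= ((~B | ~E) & (~E | ~E) & (~~E | E)) | ((~D <-> ~E) & C)   — eliminate ->
= ((~B | ~E) & (~E | ~E) & (~~E | E)) | ((~D -> ~E) & (~E -> ~D) & C)   — eliminate <->
= ((~B | ~E) & (~E | ~E) & (~~E | E)) | ((~~D | ~E) & (~E -> ~D) & C)   — eliminate ->
= ((~B | ~E) & (~E | ~E) & (~~E | E)) | ((~~D | ~E) & (~~E | ~D) & C)   — eliminate ->
= ((~B | ~E) & (~E | ~E) & (E | E)) | ((~~D | ~E) & (~~E | ~D) & C)   — double negation
= ((~B | ~E) & (~E | ~E) & (E | E)) | ((D | ~E) & (~~E | ~D) & C)   — double negation
= ((~B | ~E) & (~E | ~E) & (E | E)) | ((D | ~E) & (E | ~D) & C)   — double negation
= (~B | ~E | D | ~E) & (~B | ~E | E | ~D) & (~B | ~E | C) & (~E | ~E | D | ~E) & (~E | ~E | E | ~D) & (~E | ~E | C) & (E | E | D | ~E) & (E | E | E | ~D) & (E | E | C)   — distribute | over &
= (~E | D) & (~E | C) & (E | ~D) & (E | C)   — simplify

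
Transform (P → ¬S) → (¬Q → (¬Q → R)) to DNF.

(P ∧ S) ∨ Q ∨ R

(P → ¬S) → (¬Q → (¬Q → R))
⇔ ¬(P → ¬S) ∨ (¬Q → (¬Q → R))   [eliminate →]
⇔ ¬(¬P ∨ ¬S) ∨ (¬Q → (¬Q → R))   [eliminate →]
⇔ ¬(¬P ∨ ¬S) ∨ ¬¬Q ∨ (¬Q → R)   [eliminate →]
⇔ ¬(¬P ∨ ¬S) ∨ ¬¬Q ∨ ¬¬Q ∨ R   [eliminate →]
⇔ (¬¬P ∧ ¬¬S) ∨ ¬¬Q ∨ ¬¬Q ∨ R   [De Morgan]
⇔ (P ∧ ¬¬S) ∨ ¬¬Q ∨ ¬¬Q ∨ R   [double negation]
⇔ (P ∧ S) ∨ ¬¬Q ∨ ¬¬Q ∨ R   [double negation]
⇔ (P ∧ S) ∨ Q ∨ ¬¬Q ∨ R   [double negation]
⇔ (P ∧ S) ∨ Q ∨ Q ∨ R   [double negation]
⇔ (P ∧ S) ∨ Q ∨ R   [simplify]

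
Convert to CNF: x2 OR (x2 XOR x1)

x2 OR (x2 XOR x1)
≡ x2 OR ((x2 OR x1) AND NOT (x2 AND x1))
≡ x2 OR ((x2 OR x1) AND (NOT x2 OR NOT x1))
≡ (x2 OR x2 OR x1) AND (x2 OR NOT x2 OR NOT x1)
≡ x2 OR x1

x2 OR x1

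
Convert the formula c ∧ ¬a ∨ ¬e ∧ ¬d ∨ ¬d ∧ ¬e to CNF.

c ∧ ¬a ∨ ¬e ∧ ¬d ∨ ¬d ∧ ¬e
⇔ (c ∨ ¬e ∨ ¬d) ∧ (c ∨ ¬e ∨ ¬e) ∧ (c ∨ ¬d ∨ ¬d) ∧ (c ∨ ¬d ∨ ¬e) ∧ (¬a ∨ ¬e ∨ ¬d) ∧ (¬a ∨ ¬e ∨ ¬e) ∧ (¬a ∨ ¬d ∨ ¬d) ∧ (¬a ∨ ¬d ∨ ¬e)
⇔ (c ∨ ¬e) ∧ (c ∨ ¬d) ∧ (¬a ∨ ¬e) ∧ (¬a ∨ ¬d)

(c ∨ ¬e) ∧ (c ∨ ¬d) ∧ (¬a ∨ ¬e) ∧ (¬a ∨ ¬d)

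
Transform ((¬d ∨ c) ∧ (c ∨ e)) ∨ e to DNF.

c ∨ e

((¬d ∨ c) ∧ (c ∨ e)) ∨ e
≡ (¬d ∧ c) ∨ (¬d ∧ e) ∨ (c ∧ c) ∨ (c ∧ e) ∨ e   (distribute ∧ over ∨)
≡ c ∨ e   (simplify)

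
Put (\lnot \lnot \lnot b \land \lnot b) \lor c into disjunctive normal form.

\lnot b \lor c

(\lnot \lnot \lnot b \land \lnot b) \lor c
≡ (\lnot b \land \lnot b) \lor c   [double negation]
≡ \lnot b \lor c   [simplify]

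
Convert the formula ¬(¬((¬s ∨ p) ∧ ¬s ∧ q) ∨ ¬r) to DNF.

¬s ∧ q ∧ r

¬(¬((¬s ∨ p) ∧ ¬s ∧ q) ∨ ¬r)
≡ ¬¬((¬s ∨ p) ∧ ¬s ∧ q) ∧ ¬¬r   [De Morgan]
≡ (¬s ∨ p) ∧ ¬s ∧ q ∧ ¬¬r   [double negation]
≡ (¬s ∨ p) ∧ ¬s ∧ q ∧ r   [double negation]
≡ (¬s ∧ ¬s ∧ q ∧ r) ∨ (p ∧ ¬s ∧ q ∧ r)   [distribute ∧ over ∨]
≡ ¬s ∧ q ∧ r   [simplify]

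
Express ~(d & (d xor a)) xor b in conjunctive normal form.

(~d | a | b) & (d | ~b) & (~d | ~a | ~b)

~(d & (d xor a)) xor b
≡ (~(d & (d xor a)) | b) & ~(~(d & (d xor a)) & b)   [expand xor]
≡ (~(d & (d | a) & ~(d & a)) | b) & ~(~(d & (d xor a)) & b)   [expand xor]
≡ (~(d & (d | a) & ~(d & a)) | b) & ~(~(d & (d | a) & ~(d & a)) & b)   [expand xor]
≡ (~d | ~(d | a) | ~~(d & a) | b) & ~(~(d & (d | a) & ~(d & a)) & b)   [De Morgan]
≡ (~d | (~d & ~a) | ~~(d & a) | b) & ~(~(d & (d | a) & ~(d & a)) & b)   [De Morgan]
≡ (~d | (~d & ~a) | (d & a) | b) & ~(~(d & (d | a) & ~(d & a)) & b)   [double negation]
≡ (~d | (~d & ~a) | (d & a) | b) & (~~(d & (d | a) & ~(d & a)) | ~b)   [De Morgan]
≡ (~d | (~d & ~a) | (d & a) | b) & ((d & (d | a) & ~(d & a)) | ~b)   [double negation]
≡ (~d | (~d & ~a) | (d & a) | b) & ((d & (d | a) & (~d | ~a)) | ~b)   [De Morgan]
≡ (~d | ~d | d | b) & (~d | ~d | a | b) & (~d | ~a | d | b) & (~d | ~a | a | b) & (d | ~b) & (d | a | ~b) & (~d | ~a | ~b)   [distribute | over &]
≡ (~d | a | b) & (d | ~b) & (~d | ~a | ~b)   [simplify]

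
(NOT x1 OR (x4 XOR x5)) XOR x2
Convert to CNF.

(NOT x1 OR (x4 XOR x5)) XOR x2
= (NOT x1 OR (x4 XOR x5) OR x2) AND NOT ((NOT x1 OR (x4 XOR x5)) AND x2)   [expand XOR]
= (NOT x1 OR ((x4 OR x5) AND NOT (x4 AND x5)) OR x2) AND NOT ((NOT x1 OR (x4 XOR x5)) AND x2)   [expand XOR]
= (NOT x1 OR ((x4 OR x5) AND NOT (x4 AND x5)) OR x2) AND NOT ((NOT x1 OR ((x4 OR x5) AND NOT (x4 AND x5))) AND x2)   [expand XOR]
= (NOT x1 OR ((x4 OR x5) AND (NOT x4 OR NOT x5)) OR x2) AND NOT ((NOT x1 OR ((x4 OR x5) AND NOT (x4 AND x5))) AND x2)   [De Morgan]
= (NOT x1 OR ((x4 OR x5) AND (NOT x4 OR NOT x5)) OR x2) AND (NOT (NOT x1 OR ((x4 OR x5) AND NOT (x4 AND x5))) OR NOT x2)   [De Morgan]
= (NOT x1 OR ((x4 OR x5) AND (NOT x4 OR NOT x5)) OR x2) AND ((NOT NOT x1 AND NOT ((x4 OR x5) AND NOT (x4 AND x5))) OR NOT x2)   [De Morgan]
= (NOT x1 OR ((x4 OR x5) AND (NOT x4 OR NOT x5)) OR x2) AND ((x1 AND NOT ((x4 OR x5) AND NOT (x4 AND x5))) OR NOT x2)   [double negation]
= (NOT x1 OR ((x4 OR x5) AND (NOT x4 OR NOT x5)) OR x2) AND ((x1 AND (NOT (x4 OR x5) OR NOT NOT (x4 AND x5))) OR NOT x2)   [De Morgan]
= (NOT x1 OR ((x4 OR x5) AND (NOT x4 OR NOT x5)) OR x2) AND ((x1 AND ((NOT x4 AND NOT x5) OR NOT NOT (x4 AND x5))) OR NOT x2)   [De Morgan]
= (NOT x1 OR ((x4 OR x5) AND (NOT x4 OR NOT x5)) OR x2) AND ((x1 AND ((NOT x4 AND NOT x5) OR (x4 AND x5))) OR NOT x2)   [double negation]
= (NOT x1 OR x4 OR x5 OR x2) AND (NOT x1 OR NOT x4 OR NOT x5 OR x2) AND (x1 OR NOT x2) AND (NOT x4 OR x4 OR NOT x2) AND (NOT x4 OR x5 OR NOT x2) AND (NOT x5 OR x4 OR NOT x2) AND (NOT x5 OR x5 OR NOT x2)   [distribute OR over AND]
= (NOT x1 OR x4 OR x5 OR x2) AND (NOT x1 OR NOT x4 OR NOT x5 OR x2) AND (x1 OR NOT x2) AND (NOT x4 OR x5 OR NOT x2) AND (NOT x5 OR x4 OR NOT x2)   [simplify]

(NOT x1 OR x4 OR x5 OR x2) AND (NOT x1 OR NOT x4 OR NOT x5 OR x2) AND (x1 OR NOT x2) AND (NOT x4 OR x5 OR NOT x2) AND (NOT x5 OR x4 OR NOT x2)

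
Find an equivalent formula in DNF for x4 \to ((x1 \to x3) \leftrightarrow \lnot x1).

x4 \to ((x1 \to x3) \leftrightarrow \lnot x1)
= \lnot x4 \lor ((x1 \to x3) \leftrightarrow \lnot x1)   [eliminate \to]
= \lnot x4 \lor (((x1 \to x3) \to \lnot x1) \land (\lnot x1 \to (x1 \to x3)))   [eliminate \leftrightarrow]
= \lnot x4 \lor ((\lnot (x1 \to x3) \lor \lnot x1) \land (\lnot x1 \to (x1 \to x3)))   [eliminate \to]
= \lnot x4 \lor ((\lnot (\lnot x1 \lor x3) \lor \lnot x1) \land (\lnot x1 \to (x1 \to x3)))   [eliminate \to]
= \lnot x4 \lor ((\lnot (\lnot x1 \lor x3) \lor \lnot x1) \land (\lnot \lnot x1 \lor (x1 \to x3)))   [eliminate \to]
= \lnot x4 \lor ((\lnot (\lnot x1 \lor x3) \lor \lnot x1) \land (\lnot \lnot x1 \lor \lnot x1 \lor x3))   [eliminate \to]
= \lnot x4 \lor (((\lnot \lnot x1 \land \lnot x3) \lor \lnot x1) \land (\lnot \lnot x1 \lor \lnot x1 \lor x3))   [De Morgan]
= \lnot x4 \lor (((x1 \land \lnot x3) \lor \lnot x1) \land (\lnot \lnot x1 \lor \lnot x1 \lor x3))   [double negation]
= \lnot x4 \lor (((x1 \land \lnot x3) \lor \lnot x1) \land (x1 \lor \lnot x1 \lor x3))   [double negation]
= \lnot x4 \lor (x1 \land \lnot x3 \land x1) \lor (x1 \land \lnot x3 \land \lnot x1) \lor (x1 \land \lnot x3 \land x3) \lor (\lnot x1 \land x1) \lor (\lnot x1 \land \lnot x1) \lor (\lnot x1 \land x3)   [distribute \land over \lor]
= \lnot x4 \lor (x1 \land \lnot x3) \lor \lnot x1   [simplify]

\lnot x4 \lor (x1 \land \lnot x3) \lor \lnot x1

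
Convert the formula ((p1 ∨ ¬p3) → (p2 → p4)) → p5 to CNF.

((p1 ∨ ¬p3) → (p2 → p4)) → p5
= ¬((p1 ∨ ¬p3) → (p2 → p4)) ∨ p5   — eliminate →
= ¬(¬(p1 ∨ ¬p3) ∨ (p2 → p4)) ∨ p5   — eliminate →
= ¬(¬(p1 ∨ ¬p3) ∨ ¬p2 ∨ p4) ∨ p5   — eliminate →
= (¬¬(p1 ∨ ¬p3) ∧ ¬¬p2 ∧ ¬p4) ∨ p5   — De Morgan
= ((p1 ∨ ¬p3) ∧ ¬¬p2 ∧ ¬p4) ∨ p5   — double negation
= ((p1 ∨ ¬p3) ∧ p2 ∧ ¬p4) ∨ p5   — double negation
= (p1 ∨ ¬p3 ∨ p5) ∧ (p2 ∨ p5) ∧ (¬p4 ∨ p5)   — distribute ∨ over ∧

(p1 ∨ ¬p3 ∨ p5) ∧ (p2 ∨ p5) ∧ (¬p4 ∨ p5)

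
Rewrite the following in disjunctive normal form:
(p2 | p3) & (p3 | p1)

(p2 & p1) | p3

(p2 | p3) & (p3 | p1)
= (p2 & p3) | (p2 & p1) | (p3 & p3) | (p3 & p1)   (distribute & over |)
= (p2 & p1) | p3   (simplify)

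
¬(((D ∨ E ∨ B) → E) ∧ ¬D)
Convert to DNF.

(B ∧ ¬E) ∨ D

¬(((D ∨ E ∨ B) → E) ∧ ¬D)
≡ ¬((¬(D ∨ E ∨ B) ∨ E) ∧ ¬D)   [eliminate →]
≡ ¬(¬(D ∨ E ∨ B) ∨ E) ∨ ¬¬D   [De Morgan]
≡ (¬¬(D ∨ E ∨ B) ∧ ¬E) ∨ ¬¬D   [De Morgan]
≡ ((D ∨ E ∨ B) ∧ ¬E) ∨ ¬¬D   [double negation]
≡ ((D ∨ E ∨ B) ∧ ¬E) ∨ D   [double negation]
≡ (D ∧ ¬E) ∨ (E ∧ ¬E) ∨ (B ∧ ¬E) ∨ D   [distribute ∧ over ∨]
≡ (B ∧ ¬E) ∨ D   [simplify]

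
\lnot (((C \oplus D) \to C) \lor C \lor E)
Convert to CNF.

(C \lor D) \land \lnot C \land \lnot E

\lnot (((C \oplus D) \to C) \lor C \lor E)
⇔ \lnot (\lnot (C \oplus D) \lor C \lor C \lor E)   (eliminate \to)
⇔ \lnot (\lnot ((C \lor D) \land \lnot (C \land D)) \lor C \lor C \lor E)   (expand \oplus)
⇔ \lnot \lnot ((C \lor D) \land \lnot (C \land D)) \land \lnot C \land \lnot C \land \lnot E   (De Morgan)
⇔ (C \lor D) \land \lnot (C \land D) \land \lnot C \land \lnot C \land \lnot E   (double negation)
⇔ (C \lor D) \land (\lnot C \lor \lnot D) \land \lnot C \land \lnot C \land \lnot E   (De Morgan)
⇔ (C \lor D) \land \lnot C \land \lnot E   (simplify)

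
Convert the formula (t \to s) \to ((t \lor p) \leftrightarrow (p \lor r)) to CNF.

(t \to s) \to ((t \lor p) \leftrightarrow (p \lor r))
⇔ \lnot (t \to s) \lor ((t \lor p) \leftrightarrow (p \lor r))
⇔ \lnot (\lnot t \lor s) \lor ((t \lor p) \leftrightarrow (p \lor r))
⇔ \lnot (\lnot t \lor s) \lor (((t \lor p) \to (p \lor r)) \land ((p \lor r) \to (t \lor p)))
⇔ \lnot (\lnot t \lor s) \lor ((\lnot (t \lor p) \lor p \lor r) \land ((p \lor r) \to (t \lor p)))
⇔ \lnot (\lnot t \lor s) \lor ((\lnot (t \lor p) \lor p \lor r) \land (\lnot (p \lor r) \lor t \lor p))
⇔ (\lnot \lnot t \land \lnot s) \lor ((\lnot (t \lor p) \lor p \lor r) \land (\lnot (p \lor r) \lor t \lor p))
⇔ (t \land \lnot s) \lor ((\lnot (t \lor p) \lor p \lor r) \land (\lnot (p \lor r) \lor t \lor p))
⇔ (t \land \lnot s) \lor (((\lnot t \land \lnot p) \lor p \lor r) \land (\lnot (p \lor r) \lor t \lor p))
⇔ (t \land \lnot s) \lor (((\lnot t \land \lnot p) \lor p \lor r) \land ((\lnot p \land \lnot r) \lor t \lor p))
⇔ (t \lor \lnot t \lor p \lor r) \land (t \lor \lnot p \lor p \lor r) \land (t \lor \lnot p \lor t \lor p) \land (t \lor \lnot r \lor t \lor p) \land (\lnot s \lor \lnot t \lor p \lor r) \land (\lnot s \lor \lnot p \lor p \lor r) \land (\lnot s \lor \lnot p \lor t \lor p) \land (\lnot s \lor \lnot r \lor t \lor p)
⇔ (t \lor \lnot r \lor p) \land (\lnot s \lor \lnot t \lor p \lor r)

(t \lor \lnot r \lor p) \land (\lnot s \lor \lnot t \lor p \lor r)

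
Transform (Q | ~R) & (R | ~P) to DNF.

(Q & R) | (Q & ~P) | (~R & ~P)

(Q | ~R) & (R | ~P)
≡ (Q & R) | (Q & ~P) | (~R & R) | (~R & ~P)   — distribute & over |
≡ (Q & R) | (Q & ~P) | (~R & ~P)   — simplify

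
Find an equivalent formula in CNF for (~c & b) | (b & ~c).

~c & b

(~c & b) | (b & ~c)
⇔ (~c | b) & (~c | ~c) & (b | b) & (b | ~c)   [distribute | over &]
⇔ ~c & b   [simplify]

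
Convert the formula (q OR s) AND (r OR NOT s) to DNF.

(q AND r) OR (q AND NOT s) OR (s AND r)

(q OR s) AND (r OR NOT s)
⇔ (q AND r) OR (q AND NOT s) OR (s AND r) OR (s AND NOT s)   [distribute AND over OR]
⇔ (q AND r) OR (q AND NOT s) OR (s AND r)   [simplify]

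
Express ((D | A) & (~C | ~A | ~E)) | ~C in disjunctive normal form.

(D & ~A) | (D & ~E) | (A & ~E) | ~C

((D | A) & (~C | ~A | ~E)) | ~C
= (D & ~C) | (D & ~A) | (D & ~E) | (A & ~C) | (A & ~A) | (A & ~E) | ~C   (distribute & over |)
= (D & ~A) | (D & ~E) | (A & ~E) | ~C   (simplify)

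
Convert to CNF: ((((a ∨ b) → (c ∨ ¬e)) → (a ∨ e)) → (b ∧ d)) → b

a ∨ b ∨ e

((((a ∨ b) → (c ∨ ¬e)) → (a ∨ e)) → (b ∧ d)) → b
≡ ¬((((a ∨ b) → (c ∨ ¬e)) → (a ∨ e)) → (b ∧ d)) ∨ b   (eliminate →)
≡ ¬(¬(((a ∨ b) → (c ∨ ¬e)) → (a ∨ e)) ∨ (b ∧ d)) ∨ b   (eliminate →)
≡ ¬(¬(¬((a ∨ b) → (c ∨ ¬e)) ∨ a ∨ e) ∨ (b ∧ d)) ∨ b   (eliminate →)
≡ ¬(¬(¬(¬(a ∨ b) ∨ c ∨ ¬e) ∨ a ∨ e) ∨ (b ∧ d)) ∨ b   (eliminate →)
≡ (¬¬(¬(¬(a ∨ b) ∨ c ∨ ¬e) ∨ a ∨ e) ∧ ¬(b ∧ d)) ∨ b   (De Morgan)
≡ ((¬(¬(a ∨ b) ∨ c ∨ ¬e) ∨ a ∨ e) ∧ ¬(b ∧ d)) ∨ b   (double negation)
≡ (((¬¬(a ∨ b) ∧ ¬c ∧ ¬¬e) ∨ a ∨ e) ∧ ¬(b ∧ d)) ∨ b   (De Morgan)
≡ ((((a ∨ b) ∧ ¬c ∧ ¬¬e) ∨ a ∨ e) ∧ ¬(b ∧ d)) ∨ b   (double negation)
≡ ((((a ∨ b) ∧ ¬c ∧ e) ∨ a ∨ e) ∧ ¬(b ∧ d)) ∨ b   (double negation)
≡ ((((a ∨ b) ∧ ¬c ∧ e) ∨ a ∨ e) ∧ (¬b ∨ ¬d)) ∨ b   (De Morgan)
≡ (a ∨ b ∨ a ∨ e ∨ b) ∧ (¬c ∨ a ∨ e ∨ b) ∧ (e ∨ a ∨ e ∨ b) ∧ (¬b ∨ ¬d ∨ b)   (distribute ∨ over ∧)
≡ a ∨ b ∨ e   (simplify)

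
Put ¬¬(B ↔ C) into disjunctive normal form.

¬¬(B ↔ C)
≡ ¬¬((B → C) ∧ (C → B))   — eliminate ↔
≡ ¬¬((¬B ∨ C) ∧ (C → B))   — eliminate →
≡ ¬¬((¬B ∨ C) ∧ (¬C ∨ B))   — eliminate →
≡ (¬B ∨ C) ∧ (¬C ∨ B)   — double negation
≡ (¬B ∧ ¬C) ∨ (¬B ∧ B) ∨ (C ∧ ¬C) ∨ (C ∧ B)   — distribute ∧ over ∨
≡ (¬B ∧ ¬C) ∨ (C ∧ B)   — simplify

(¬B ∧ ¬C) ∨ (C ∧ B)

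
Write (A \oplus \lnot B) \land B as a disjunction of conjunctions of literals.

A \land B

(A \oplus \lnot B) \land B
≡ ((A \land \lnot \lnot B) \lor (\lnot A \land \lnot B)) \land B   [expand \oplus]
≡ ((A \land B) \lor (\lnot A \land \lnot B)) \land B   [double negation]
≡ (A \land B \land B) \lor (\lnot A \land \lnot B \land B)   [distribute \land over \lor]
≡ A \land B   [simplify]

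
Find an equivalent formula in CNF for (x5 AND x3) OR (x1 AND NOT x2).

(x5 OR x1) AND (x5 OR NOT x2) AND (x3 OR x1) AND (x3 OR NOT x2)

(x5 AND x3) OR (x1 AND NOT x2)
≡ (x5 OR x1) AND (x5 OR NOT x2) AND (x3 OR x1) AND (x3 OR NOT x2)   [distribute OR over AND]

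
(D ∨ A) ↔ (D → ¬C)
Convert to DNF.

(¬D ∧ A) ∨ (¬C ∧ D) ∨ (¬C ∧ A)

(D ∨ A) ↔ (D → ¬C)
= ((D ∨ A) → (D → ¬C)) ∧ ((D → ¬C) → (D ∨ A))   — eliminate ↔
= (¬(D ∨ A) ∨ (D → ¬C)) ∧ ((D → ¬C) → (D ∨ A))   — eliminate →
= (¬(D ∨ A) ∨ ¬D ∨ ¬C) ∧ ((D → ¬C) → (D ∨ A))   — eliminate →
= (¬(D ∨ A) ∨ ¬D ∨ ¬C) ∧ (¬(D → ¬C) ∨ D ∨ A)   — eliminate →
= (¬(D ∨ A) ∨ ¬D ∨ ¬C) ∧ (¬(¬D ∨ ¬C) ∨ D ∨ A)   — eliminate →
= ((¬D ∧ ¬A) ∨ ¬D ∨ ¬C) ∧ (¬(¬D ∨ ¬C) ∨ D ∨ A)   — De Morgan
= ((¬D ∧ ¬A) ∨ ¬D ∨ ¬C) ∧ ((¬¬D ∧ ¬¬C) ∨ D ∨ A)   — De Morgan
= ((¬D ∧ ¬A) ∨ ¬D ∨ ¬C) ∧ ((D ∧ ¬¬C) ∨ D ∨ A)   — double negation
= ((¬D ∧ ¬A) ∨ ¬D ∨ ¬C) ∧ ((D ∧ C) ∨ D ∨ A)   — double negation
= (¬D ∧ ¬A ∧ D ∧ C) ∨ (¬D ∧ ¬A ∧ D) ∨ (¬D ∧ ¬A ∧ A) ∨ (¬D ∧ D ∧ C) ∨ (¬D ∧ D) ∨ (¬D ∧ A) ∨ (¬C ∧ D ∧ C) ∨ (¬C ∧ D) ∨ (¬C ∧ A)   — distribute ∧ over ∨
= (¬D ∧ A) ∨ (¬C ∧ D) ∨ (¬C ∧ A)   — simplify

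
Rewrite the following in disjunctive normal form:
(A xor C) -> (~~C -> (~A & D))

(A xor C) -> (~~C -> (~A & D))
⇔ ~(A xor C) | (~~C -> (~A & D))   [eliminate ->]
⇔ ~((A & ~C) | (~A & C)) | (~~C -> (~A & D))   [expand xor]
⇔ ~((A & ~C) | (~A & C)) | ~~~C | (~A & D)   [eliminate ->]
⇔ (~(A & ~C) & ~(~A & C)) | ~~~C | (~A & D)   [De Morgan]
⇔ ((~A | ~~C) & ~(~A & C)) | ~~~C | (~A & D)   [De Morgan]
⇔ ((~A | C) & ~(~A & C)) | ~~~C | (~A & D)   [double negation]
⇔ ((~A | C) & (~~A | ~C)) | ~~~C | (~A & D)   [De Morgan]
⇔ ((~A | C) & (A | ~C)) | ~~~C | (~A & D)   [double negation]
⇔ ((~A | C) & (A | ~C)) | ~C | (~A & D)   [double negation]
⇔ (~A & A) | (~A & ~C) | (C & A) | (C & ~C) | ~C | (~A & D)   [distribute & over |]
⇔ (C & A) | ~C | (~A & D)   [simplify]

(C & A) | ~C | (~A & D)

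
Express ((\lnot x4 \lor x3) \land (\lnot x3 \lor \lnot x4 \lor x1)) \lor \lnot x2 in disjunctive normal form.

\lnot x4 \lor (x3 \land x1) \lor \lnot x2

((\lnot x4 \lor x3) \land (\lnot x3 \lor \lnot x4 \lor x1)) \lor \lnot x2
⇔ (\lnot x4 \land \lnot x3) \lor (\lnot x4 \land \lnot x4) \lor (\lnot x4 \land x1) \lor (x3 \land \lnot x3) \lor (x3 \land \lnot x4) \lor (x3 \land x1) \lor \lnot x2   (distribute \land over \lor)
⇔ \lnot x4 \lor (x3 \land x1) \lor \lnot x2   (simplify)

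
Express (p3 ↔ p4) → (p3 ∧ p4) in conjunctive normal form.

p3 ∨ p4

(p3 ↔ p4) → (p3 ∧ p4)
= ¬(p3 ↔ p4) ∨ (p3 ∧ p4)   (eliminate →)
= ¬((p3 → p4) ∧ (p4 → p3)) ∨ (p3 ∧ p4)   (eliminate ↔)
= ¬((¬p3 ∨ p4) ∧ (p4 → p3)) ∨ (p3 ∧ p4)   (eliminate →)
= ¬((¬p3 ∨ p4) ∧ (¬p4 ∨ p3)) ∨ (p3 ∧ p4)   (eliminate →)
= ¬(¬p3 ∨ p4) ∨ ¬(¬p4 ∨ p3) ∨ (p3 ∧ p4)   (De Morgan)
= (¬¬p3 ∧ ¬p4) ∨ ¬(¬p4 ∨ p3) ∨ (p3 ∧ p4)   (De Morgan)
= (p3 ∧ ¬p4) ∨ ¬(¬p4 ∨ p3) ∨ (p3 ∧ p4)   (double negation)
= (p3 ∧ ¬p4) ∨ (¬¬p4 ∧ ¬p3) ∨ (p3 ∧ p4)   (De Morgan)
= (p3 ∧ ¬p4) ∨ (p4 ∧ ¬p3) ∨ (p3 ∧ p4)   (double negation)
= (p3 ∨ p4 ∨ p3) ∧ (p3 ∨ p4 ∨ p4) ∧ (p3 ∨ ¬p3 ∨ p3) ∧ (p3 ∨ ¬p3 ∨ p4) ∧ (¬p4 ∨ p4 ∨ p3) ∧ (¬p4 ∨ p4 ∨ p4) ∧ (¬p4 ∨ ¬p3 ∨ p3) ∧ (¬p4 ∨ ¬p3 ∨ p4)   (distribute ∨ over ∧)
= p3 ∨ p4   (simplify)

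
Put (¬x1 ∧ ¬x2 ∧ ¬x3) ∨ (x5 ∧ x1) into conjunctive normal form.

(¬x1 ∨ x5) ∧ (¬x2 ∨ x5) ∧ (¬x2 ∨ x1) ∧ (¬x3 ∨ x5) ∧ (¬x3 ∨ x1)

(¬x1 ∧ ¬x2 ∧ ¬x3) ∨ (x5 ∧ x1)
≡ (¬x1 ∨ x5) ∧ (¬x1 ∨ x1) ∧ (¬x2 ∨ x5) ∧ (¬x2 ∨ x1) ∧ (¬x3 ∨ x5) ∧ (¬x3 ∨ x1)
≡ (¬x1 ∨ x5) ∧ (¬x2 ∨ x5) ∧ (¬x2 ∨ x1) ∧ (¬x3 ∨ x5) ∧ (¬x3 ∨ x1)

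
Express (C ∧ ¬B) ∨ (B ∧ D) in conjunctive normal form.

(C ∧ ¬B) ∨ (B ∧ D)
≡ (C ∨ B) ∧ (C ∨ D) ∧ (¬B ∨ B) ∧ (¬B ∨ D)   (distribute ∨ over ∧)
≡ (C ∨ B) ∧ (C ∨ D) ∧ (¬B ∨ D)   (simplify)

(C ∨ B) ∧ (C ∨ D) ∧ (¬B ∨ D)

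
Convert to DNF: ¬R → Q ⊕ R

R ∨ Q ∧ ¬R

¬R → Q ⊕ R
⇔ ¬¬R ∨ (Q ⊕ R)   [eliminate →]
⇔ ¬¬R ∨ Q ∧ ¬R ∨ ¬Q ∧ R   [expand ⊕]
⇔ R ∨ Q ∧ ¬R ∨ ¬Q ∧ R   [double negation]
⇔ R ∨ Q ∧ ¬R   [simplify]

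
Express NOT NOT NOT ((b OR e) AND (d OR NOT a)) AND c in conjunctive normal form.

(NOT b OR NOT d) AND (NOT b OR a) AND (NOT e OR NOT d) AND (NOT e OR a) AND c

NOT NOT NOT ((b OR e) AND (d OR NOT a)) AND c
= NOT ((b OR e) AND (d OR NOT a)) AND c
= (NOT (b OR e) OR NOT (d OR NOT a)) AND c
= ((NOT b AND NOT e) OR NOT (d OR NOT a)) AND c
= ((NOT b AND NOT e) OR (NOT d AND NOT NOT a)) AND c
= ((NOT b AND NOT e) OR (NOT d AND a)) AND c
= (NOT b OR NOT d) AND (NOT b OR a) AND (NOT e OR NOT d) AND (NOT e OR a) AND c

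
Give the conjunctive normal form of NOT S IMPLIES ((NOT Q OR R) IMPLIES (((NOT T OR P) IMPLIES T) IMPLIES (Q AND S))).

NOT S IMPLIES ((NOT Q OR R) IMPLIES (((NOT T OR P) IMPLIES T) IMPLIES (Q AND S)))
= NOT NOT S OR ((NOT Q OR R) IMPLIES (((NOT T OR P) IMPLIES T) IMPLIES (Q AND S)))   [eliminate IMPLIES]
= NOT NOT S OR NOT (NOT Q OR R) OR (((NOT T OR P) IMPLIES T) IMPLIES (Q AND S))   [eliminate IMPLIES]
= NOT NOT S OR NOT (NOT Q OR R) OR NOT ((NOT T OR P) IMPLIES T) OR (Q AND S)   [eliminate IMPLIES]
= NOT NOT S OR NOT (NOT Q OR R) OR NOT (NOT (NOT T OR P) OR T) OR (Q AND S)   [eliminate IMPLIES]
= S OR NOT (NOT Q OR R) OR NOT (NOT (NOT T OR P) OR T) OR (Q AND S)   [double negation]
= S OR (NOT NOT Q AND NOT R) OR NOT (NOT (NOT T OR P) OR T) OR (Q AND S)   [De Morgan]
= S OR (Q AND NOT R) OR NOT (NOT (NOT T OR P) OR T) OR (Q AND S)   [double negation]
= S OR (Q AND NOT R) OR (NOT NOT (NOT T OR P) AND NOT T) OR (Q AND S)   [De Morgan]
= S OR (Q AND NOT R) OR ((NOT T OR P) AND NOT T) OR (Q AND S)   [double negation]
= (S OR Q OR NOT T OR P OR Q) AND (S OR Q OR NOT T OR P OR S) AND (S OR Q OR NOT T OR Q) AND (S OR Q OR NOT T OR S) AND (S OR NOT R OR NOT T OR P OR Q) AND (S OR NOT R OR NOT T OR P OR S) AND (S OR NOT R OR NOT T OR Q) AND (S OR NOT R OR NOT T OR S)   [distribute OR over AND]
= (S OR Q OR NOT T) AND (S OR NOT R OR NOT T)   [simplify]

(S OR Q OR NOT T) AND (S OR NOT R OR NOT T)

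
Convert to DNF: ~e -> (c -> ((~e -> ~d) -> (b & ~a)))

~e -> (c -> ((~e -> ~d) -> (b & ~a)))
= ~~e | (c -> ((~e -> ~d) -> (b & ~a)))   [eliminate ->]
= ~~e | ~c | ((~e -> ~d) -> (b & ~a))   [eliminate ->]
= ~~e | ~c | ~(~e -> ~d) | (b & ~a)   [eliminate ->]
= ~~e | ~c | ~(~~e | ~d) | (b & ~a)   [eliminate ->]
= e | ~c | ~(~~e | ~d) | (b & ~a)   [double negation]
= e | ~c | (~~~e & ~~d) | (b & ~a)   [De Morgan]
= e | ~c | (~e & ~~d) | (b & ~a)   [double negation]
= e | ~c | (~e & d) | (b & ~a)   [double negation]

e | ~c | (~e & d) | (b & ~a)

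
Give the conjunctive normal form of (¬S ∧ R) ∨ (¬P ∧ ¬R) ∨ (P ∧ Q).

(¬S ∧ R) ∨ (¬P ∧ ¬R) ∨ (P ∧ Q)
⇔ (¬S ∨ ¬P ∨ P) ∧ (¬S ∨ ¬P ∨ Q) ∧ (¬S ∨ ¬R ∨ P) ∧ (¬S ∨ ¬R ∨ Q) ∧ (R ∨ ¬P ∨ P) ∧ (R ∨ ¬P ∨ Q) ∧ (R ∨ ¬R ∨ P) ∧ (R ∨ ¬R ∨ Q)   [distribute ∨ over ∧]
⇔ (¬S ∨ ¬P ∨ Q) ∧ (¬S ∨ ¬R ∨ P) ∧ (¬S ∨ ¬R ∨ Q) ∧ (R ∨ ¬P ∨ Q)   [simplify]

(¬S ∨ ¬P ∨ Q) ∧ (¬S ∨ ¬R ∨ P) ∧ (¬S ∨ ¬R ∨ Q) ∧ (R ∨ ¬P ∨ Q)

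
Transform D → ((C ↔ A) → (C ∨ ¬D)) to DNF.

D → ((C ↔ A) → (C ∨ ¬D))
= ¬D ∨ ((C ↔ A) → (C ∨ ¬D))   — eliminate →
= ¬D ∨ ¬(C ↔ A) ∨ C ∨ ¬D   — eliminate →
= ¬D ∨ ¬((C → A) ∧ (A → C)) ∨ C ∨ ¬D   — eliminate ↔
= ¬D ∨ ¬((¬C ∨ A) ∧ (A → C)) ∨ C ∨ ¬D   — eliminate →
= ¬D ∨ ¬((¬C ∨ A) ∧ (¬A ∨ C)) ∨ C ∨ ¬D   — eliminate →
= ¬D ∨ ¬(¬C ∨ A) ∨ ¬(¬A ∨ C) ∨ C ∨ ¬D   — De Morgan
= ¬D ∨ (¬¬C ∧ ¬A) ∨ ¬(¬A ∨ C) ∨ C ∨ ¬D   — De Morgan
= ¬D ∨ (C ∧ ¬A) ∨ ¬(¬A ∨ C) ∨ C ∨ ¬D   — double negation
= ¬D ∨ (C ∧ ¬A) ∨ (¬¬A ∧ ¬C) ∨ C ∨ ¬D   — De Morgan
= ¬D ∨ (C ∧ ¬A) ∨ (A ∧ ¬C) ∨ C ∨ ¬D   — double negation
= ¬D ∨ (A ∧ ¬C) ∨ C   — simplify

¬D ∨ (A ∧ ¬C) ∨ C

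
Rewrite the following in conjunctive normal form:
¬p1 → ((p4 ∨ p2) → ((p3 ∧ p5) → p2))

p1 ∨ ¬p4 ∨ ¬p3 ∨ ¬p5 ∨ p2

¬p1 → ((p4 ∨ p2) → ((p3 ∧ p5) → p2))
≡ ¬¬p1 ∨ ((p4 ∨ p2) → ((p3 ∧ p5) → p2))   — eliminate →
≡ ¬¬p1 ∨ ¬(p4 ∨ p2) ∨ ((p3 ∧ p5) → p2)   — eliminate →
≡ ¬¬p1 ∨ ¬(p4 ∨ p2) ∨ ¬(p3 ∧ p5) ∨ p2   — eliminate →
≡ p1 ∨ ¬(p4 ∨ p2) ∨ ¬(p3 ∧ p5) ∨ p2   — double negation
≡ p1 ∨ (¬p4 ∧ ¬p2) ∨ ¬(p3 ∧ p5) ∨ p2   — De Morgan
≡ p1 ∨ (¬p4 ∧ ¬p2) ∨ ¬p3 ∨ ¬p5 ∨ p2   — De Morgan
≡ (p1 ∨ ¬p4 ∨ ¬p3 ∨ ¬p5 ∨ p2) ∧ (p1 ∨ ¬p2 ∨ ¬p3 ∨ ¬p5 ∨ p2)   — distribute ∨ over ∧
≡ p1 ∨ ¬p4 ∨ ¬p3 ∨ ¬p5 ∨ p2   — simplify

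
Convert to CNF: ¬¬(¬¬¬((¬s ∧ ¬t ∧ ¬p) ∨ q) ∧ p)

¬q ∧ p

¬¬(¬¬¬((¬s ∧ ¬t ∧ ¬p) ∨ q) ∧ p)
≡ ¬¬¬((¬s ∧ ¬t ∧ ¬p) ∨ q) ∧ p   — double negation
≡ ¬((¬s ∧ ¬t ∧ ¬p) ∨ q) ∧ p   — double negation
≡ ¬(¬s ∧ ¬t ∧ ¬p) ∧ ¬q ∧ p   — De Morgan
≡ (¬¬s ∨ ¬¬t ∨ ¬¬p) ∧ ¬q ∧ p   — De Morgan
≡ (s ∨ ¬¬t ∨ ¬¬p) ∧ ¬q ∧ p   — double negation
≡ (s ∨ t ∨ ¬¬p) ∧ ¬q ∧ p   — double negation
≡ (s ∨ t ∨ p) ∧ ¬q ∧ p   — double negation
≡ ¬q ∧ p   — simplify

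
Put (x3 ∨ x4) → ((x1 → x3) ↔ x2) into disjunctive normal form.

(¬x3 ∧ ¬x4) ∨ (x1 ∧ ¬x3 ∧ ¬x2) ∨ (x2 ∧ ¬x1) ∨ (x2 ∧ x3)

(x3 ∨ x4) → ((x1 → x3) ↔ x2)
⇔ ¬(x3 ∨ x4) ∨ ((x1 → x3) ↔ x2)   [eliminate →]
⇔ ¬(x3 ∨ x4) ∨ (((x1 → x3) → x2) ∧ (x2 → (x1 → x3)))   [eliminate ↔]
⇔ ¬(x3 ∨ x4) ∨ ((¬(x1 → x3) ∨ x2) ∧ (x2 → (x1 → x3)))   [eliminate →]
⇔ ¬(x3 ∨ x4) ∨ ((¬(¬x1 ∨ x3) ∨ x2) ∧ (x2 → (x1 → x3)))   [eliminate →]
⇔ ¬(x3 ∨ x4) ∨ ((¬(¬x1 ∨ x3) ∨ x2) ∧ (¬x2 ∨ (x1 → x3)))   [eliminate →]
⇔ ¬(x3 ∨ x4) ∨ ((¬(¬x1 ∨ x3) ∨ x2) ∧ (¬x2 ∨ ¬x1 ∨ x3))   [eliminate →]
⇔ (¬x3 ∧ ¬x4) ∨ ((¬(¬x1 ∨ x3) ∨ x2) ∧ (¬x2 ∨ ¬x1 ∨ x3))   [De Morgan]
⇔ (¬x3 ∧ ¬x4) ∨ (((¬¬x1 ∧ ¬x3) ∨ x2) ∧ (¬x2 ∨ ¬x1 ∨ x3))   [De Morgan]
⇔ (¬x3 ∧ ¬x4) ∨ (((x1 ∧ ¬x3) ∨ x2) ∧ (¬x2 ∨ ¬x1 ∨ x3))   [double negation]
⇔ (¬x3 ∧ ¬x4) ∨ (x1 ∧ ¬x3 ∧ ¬x2) ∨ (x1 ∧ ¬x3 ∧ ¬x1) ∨ (x1 ∧ ¬x3 ∧ x3) ∨ (x2 ∧ ¬x2) ∨ (x2 ∧ ¬x1) ∨ (x2 ∧ x3)   [distribute ∧ over ∨]
⇔ (¬x3 ∧ ¬x4) ∨ (x1 ∧ ¬x3 ∧ ¬x2) ∨ (x2 ∧ ¬x1) ∨ (x2 ∧ x3)   [simplify]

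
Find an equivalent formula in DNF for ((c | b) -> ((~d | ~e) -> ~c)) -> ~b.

(c & ~d) | (c & ~e) | ~b

((c | b) -> ((~d | ~e) -> ~c)) -> ~b
≡ ~((c | b) -> ((~d | ~e) -> ~c)) | ~b   — eliminate ->
≡ ~(~(c | b) | ((~d | ~e) -> ~c)) | ~b   — eliminate ->
≡ ~(~(c | b) | ~(~d | ~e) | ~c) | ~b   — eliminate ->
≡ (~~(c | b) & ~~(~d | ~e) & ~~c) | ~b   — De Morgan
≡ ((c | b) & ~~(~d | ~e) & ~~c) | ~b   — double negation
≡ ((c | b) & (~d | ~e) & ~~c) | ~b   — double negation
≡ ((c | b) & (~d | ~e) & c) | ~b   — double negation
≡ (c & ~d & c) | (c & ~e & c) | (b & ~d & c) | (b & ~e & c) | ~b   — distribute & over |
≡ (c & ~d) | (c & ~e) | ~b   — simplify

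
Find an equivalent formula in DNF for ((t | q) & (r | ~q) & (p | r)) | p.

(t & r) | (q & r) | p

((t | q) & (r | ~q) & (p | r)) | p
= (t & r & p) | (t & r & r) | (t & ~q & p) | (t & ~q & r) | (q & r & p) | (q & r & r) | (q & ~q & p) | (q & ~q & r) | p   [distribute & over |]
= (t & r) | (q & r) | p   [simplify]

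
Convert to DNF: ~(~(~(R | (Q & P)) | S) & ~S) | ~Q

~(~(~(R | (Q & P)) | S) & ~S) | ~Q
≡ ~~(~(R | (Q & P)) | S) | ~~S | ~Q   — De Morgan
≡ ~(R | (Q & P)) | S | ~~S | ~Q   — double negation
≡ (~R & ~(Q & P)) | S | ~~S | ~Q   — De Morgan
≡ (~R & (~Q | ~P)) | S | ~~S | ~Q   — De Morgan
≡ (~R & (~Q | ~P)) | S | S | ~Q   — double negation
≡ (~R & ~Q) | (~R & ~P) | S | S | ~Q   — distribute & over |
≡ (~R & ~P) | S | ~Q   — simplify

(~R & ~P) | S | ~Q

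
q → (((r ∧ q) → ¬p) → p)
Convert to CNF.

¬q ∨ p

q → (((r ∧ q) → ¬p) → p)
≡ ¬q ∨ (((r ∧ q) → ¬p) → p)   — eliminate →
≡ ¬q ∨ ¬((r ∧ q) → ¬p) ∨ p   — eliminate →
≡ ¬q ∨ ¬(¬(r ∧ q) ∨ ¬p) ∨ p   — eliminate →
≡ ¬q ∨ (¬¬(r ∧ q) ∧ ¬¬p) ∨ p   — De Morgan
≡ ¬q ∨ (r ∧ q ∧ ¬¬p) ∨ p   — double negation
≡ ¬q ∨ (r ∧ q ∧ p) ∨ p   — double negation
≡ (¬q ∨ r ∨ p) ∧ (¬q ∨ q ∨ p) ∧ (¬q ∨ p ∨ p)   — distribute ∨ over ∧
≡ ¬q ∨ p   — simplify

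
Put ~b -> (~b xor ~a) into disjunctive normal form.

b | (~b & a)

~b -> (~b xor ~a)
⇔ ~~b | (~b xor ~a)   (eliminate ->)
⇔ ~~b | (~b & ~~a) | (~~b & ~a)   (expand xor)
⇔ b | (~b & ~~a) | (~~b & ~a)   (double negation)
⇔ b | (~b & a) | (~~b & ~a)   (double negation)
⇔ b | (~b & a) | (b & ~a)   (double negation)
⇔ b | (~b & a)   (simplify)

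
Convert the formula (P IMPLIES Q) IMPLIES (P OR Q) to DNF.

P OR Q

(P IMPLIES Q) IMPLIES (P OR Q)
≡ NOT (P IMPLIES Q) OR P OR Q   [eliminate IMPLIES]
≡ NOT (NOT P OR Q) OR P OR Q   [eliminate IMPLIES]
≡ (NOT NOT P AND NOT Q) OR P OR Q   [De Morgan]
≡ (P AND NOT Q) OR P OR Q   [double negation]
≡ P OR Q   [simplify]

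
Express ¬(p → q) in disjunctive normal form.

¬(p → q)
⇔ ¬(¬p ∨ q)
⇔ ¬¬p ∧ ¬q
⇔ p ∧ ¬q

p ∧ ¬q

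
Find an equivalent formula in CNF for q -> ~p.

q -> ~p
≡ ~q | ~p   (eliminate ->)

~q | ~p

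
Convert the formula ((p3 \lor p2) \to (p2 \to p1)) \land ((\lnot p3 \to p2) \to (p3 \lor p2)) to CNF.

\lnot p2 \lor p1

((p3 \lor p2) \to (p2 \to p1)) \land ((\lnot p3 \to p2) \to (p3 \lor p2))
≡ (\lnot (p3 \lor p2) \lor (p2 \to p1)) \land ((\lnot p3 \to p2) \to (p3 \lor p2))
≡ (\lnot (p3 \lor p2) \lor \lnot p2 \lor p1) \land ((\lnot p3 \to p2) \to (p3 \lor p2))
≡ (\lnot (p3 \lor p2) \lor \lnot p2 \lor p1) \land (\lnot (\lnot p3 \to p2) \lor p3 \lor p2)
≡ (\lnot (p3 \lor p2) \lor \lnot p2 \lor p1) \land (\lnot (\lnot \lnot p3 \lor p2) \lor p3 \lor p2)
≡ ((\lnot p3 \land \lnot p2) \lor \lnot p2 \lor p1) \land (\lnot (\lnot \lnot p3 \lor p2) \lor p3 \lor p2)
≡ ((\lnot p3 \land \lnot p2) \lor \lnot p2 \lor p1) \land ((\lnot \lnot \lnot p3 \land \lnot p2) \lor p3 \lor p2)
≡ ((\lnot p3 \land \lnot p2) \lor \lnot p2 \lor p1) \land ((\lnot p3 \land \lnot p2) \lor p3 \lor p2)
≡ (\lnot p3 \lor \lnot p2 \lor p1) \land (\lnot p2 \lor \lnot p2 \lor p1) \land (\lnot p3 \lor p3 \lor p2) \land (\lnot p2 \lor p3 \lor p2)
≡ \lnot p2 \lor p1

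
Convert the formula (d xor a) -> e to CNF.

(~d | a | e) & (~a | d | e)

(d xor a) -> e
≡ ~(d xor a) | e   — eliminate ->
≡ ~((d | a) & ~(d & a)) | e   — expand xor
≡ ~(d | a) | ~~(d & a) | e   — De Morgan
≡ (~d & ~a) | ~~(d & a) | e   — De Morgan
≡ (~d & ~a) | (d & a) | e   — double negation
≡ (~d | d | e) & (~d | a | e) & (~a | d | e) & (~a | a | e)   — distribute | over &
≡ (~d | a | e) & (~a | d | e)   — simplify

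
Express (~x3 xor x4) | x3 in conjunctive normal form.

(~x3 xor x4) | x3
= ((~x3 | x4) & ~(~x3 & x4)) | x3   — expand xor
= ((~x3 | x4) & (~~x3 | ~x4)) | x3   — De Morgan
= ((~x3 | x4) & (x3 | ~x4)) | x3   — double negation
= (~x3 | x4 | x3) & (x3 | ~x4 | x3)   — distribute | over &
= x3 | ~x4   — simplify

x3 | ~x4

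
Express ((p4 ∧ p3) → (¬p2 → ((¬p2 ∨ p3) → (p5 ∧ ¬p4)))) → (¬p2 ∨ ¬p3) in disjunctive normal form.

¬p2 ∨ ¬p3

((p4 ∧ p3) → (¬p2 → ((¬p2 ∨ p3) → (p5 ∧ ¬p4)))) → (¬p2 ∨ ¬p3)
≡ ¬((p4 ∧ p3) → (¬p2 → ((¬p2 ∨ p3) → (p5 ∧ ¬p4)))) ∨ ¬p2 ∨ ¬p3
≡ ¬(¬(p4 ∧ p3) ∨ (¬p2 → ((¬p2 ∨ p3) → (p5 ∧ ¬p4)))) ∨ ¬p2 ∨ ¬p3
≡ ¬(¬(p4 ∧ p3) ∨ ¬¬p2 ∨ ((¬p2 ∨ p3) → (p5 ∧ ¬p4))) ∨ ¬p2 ∨ ¬p3
≡ ¬(¬(p4 ∧ p3) ∨ ¬¬p2 ∨ ¬(¬p2 ∨ p3) ∨ (p5 ∧ ¬p4)) ∨ ¬p2 ∨ ¬p3
≡ (¬¬(p4 ∧ p3) ∧ ¬¬¬p2 ∧ ¬¬(¬p2 ∨ p3) ∧ ¬(p5 ∧ ¬p4)) ∨ ¬p2 ∨ ¬p3
≡ (p4 ∧ p3 ∧ ¬¬¬p2 ∧ ¬¬(¬p2 ∨ p3) ∧ ¬(p5 ∧ ¬p4)) ∨ ¬p2 ∨ ¬p3
≡ (p4 ∧ p3 ∧ ¬p2 ∧ ¬¬(¬p2 ∨ p3) ∧ ¬(p5 ∧ ¬p4)) ∨ ¬p2 ∨ ¬p3
≡ (p4 ∧ p3 ∧ ¬p2 ∧ (¬p2 ∨ p3) ∧ ¬(p5 ∧ ¬p4)) ∨ ¬p2 ∨ ¬p3
≡ (p4 ∧ p3 ∧ ¬p2 ∧ (¬p2 ∨ p3) ∧ (¬p5 ∨ ¬¬p4)) ∨ ¬p2 ∨ ¬p3
≡ (p4 ∧ p3 ∧ ¬p2 ∧ (¬p2 ∨ p3) ∧ (¬p5 ∨ p4)) ∨ ¬p2 ∨ ¬p3
≡ (p4 ∧ p3 ∧ ¬p2 ∧ ¬p2 ∧ ¬p5) ∨ (p4 ∧ p3 ∧ ¬p2 ∧ ¬p2 ∧ p4) ∨ (p4 ∧ p3 ∧ ¬p2 ∧ p3 ∧ ¬p5) ∨ (p4 ∧ p3 ∧ ¬p2 ∧ p3 ∧ p4) ∨ ¬p2 ∨ ¬p3
≡ ¬p2 ∨ ¬p3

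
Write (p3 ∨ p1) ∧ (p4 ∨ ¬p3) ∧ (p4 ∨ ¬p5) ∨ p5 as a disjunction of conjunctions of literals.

p3 ∧ p4 ∨ p1 ∧ p4 ∨ p1 ∧ ¬p3 ∧ ¬p5 ∨ p5

(p3 ∨ p1) ∧ (p4 ∨ ¬p3) ∧ (p4 ∨ ¬p5) ∨ p5
≡ p3 ∧ p4 ∧ p4 ∨ p3 ∧ p4 ∧ ¬p5 ∨ p3 ∧ ¬p3 ∧ p4 ∨ p3 ∧ ¬p3 ∧ ¬p5 ∨ p1 ∧ p4 ∧ p4 ∨ p1 ∧ p4 ∧ ¬p5 ∨ p1 ∧ ¬p3 ∧ p4 ∨ p1 ∧ ¬p3 ∧ ¬p5 ∨ p5   — distribute ∧ over ∨
≡ p3 ∧ p4 ∨ p1 ∧ p4 ∨ p1 ∧ ¬p3 ∧ ¬p5 ∨ p5   — simplify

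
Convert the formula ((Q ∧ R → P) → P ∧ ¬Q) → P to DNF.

¬Q ∧ ¬P ∨ ¬R ∧ ¬P ∨ ¬R ∧ Q ∨ P

((Q ∧ R → P) → P ∧ ¬Q) → P
≡ ¬((Q ∧ R → P) → P ∧ ¬Q) ∨ P   (eliminate →)
≡ ¬(¬(Q ∧ R → P) ∨ P ∧ ¬Q) ∨ P   (eliminate →)
≡ ¬(¬(¬(Q ∧ R) ∨ P) ∨ P ∧ ¬Q) ∨ P   (eliminate →)
≡ ¬¬(¬(Q ∧ R) ∨ P) ∧ ¬(P ∧ ¬Q) ∨ P   (De Morgan)
≡ (¬(Q ∧ R) ∨ P) ∧ ¬(P ∧ ¬Q) ∨ P   (double negation)
≡ (¬Q ∨ ¬R ∨ P) ∧ ¬(P ∧ ¬Q) ∨ P   (De Morgan)
≡ (¬Q ∨ ¬R ∨ P) ∧ (¬P ∨ ¬¬Q) ∨ P   (De Morgan)
≡ (¬Q ∨ ¬R ∨ P) ∧ (¬P ∨ Q) ∨ P   (double negation)
≡ ¬Q ∧ ¬P ∨ ¬Q ∧ Q ∨ ¬R ∧ ¬P ∨ ¬R ∧ Q ∨ P ∧ ¬P ∨ P ∧ Q ∨ P   (distribute ∧ over ∨)
≡ ¬Q ∧ ¬P ∨ ¬R ∧ ¬P ∨ ¬R ∧ Q ∨ P   (simplify)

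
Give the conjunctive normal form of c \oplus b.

c \oplus b
= (c \lor b) \land \lnot (c \land b)   [expand \oplus]
= (c \lor b) \land (\lnot c \lor \lnot b)   [De Morgan]

(c \lor b) \land (\lnot c \lor \lnot b)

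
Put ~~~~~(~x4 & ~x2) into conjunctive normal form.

x4 | x2

~~~~~(~x4 & ~x2)
= ~~~(~x4 & ~x2)   (double negation)
= ~(~x4 & ~x2)   (double negation)
= ~~x4 | ~~x2   (De Morgan)
= x4 | ~~x2   (double negation)
= x4 | x2   (double negation)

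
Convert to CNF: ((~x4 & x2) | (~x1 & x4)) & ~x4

(x2 | ~x1) & (x2 | x4) & ~x4

((~x4 & x2) | (~x1 & x4)) & ~x4
= (~x4 | ~x1) & (~x4 | x4) & (x2 | ~x1) & (x2 | x4) & ~x4   [distribute | over &]
= (x2 | ~x1) & (x2 | x4) & ~x4   [simplify]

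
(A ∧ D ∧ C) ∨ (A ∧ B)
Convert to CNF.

A ∧ (D ∨ B) ∧ (C ∨ B)

(A ∧ D ∧ C) ∨ (A ∧ B)
⇔ (A ∨ A) ∧ (A ∨ B) ∧ (D ∨ A) ∧ (D ∨ B) ∧ (C ∨ A) ∧ (C ∨ B)
⇔ A ∧ (D ∨ B) ∧ (C ∨ B)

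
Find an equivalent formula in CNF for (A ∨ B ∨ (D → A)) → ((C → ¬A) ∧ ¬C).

(A ∨ B ∨ (D → A)) → ((C → ¬A) ∧ ¬C)
≡ ¬(A ∨ B ∨ (D → A)) ∨ ((C → ¬A) ∧ ¬C)   [eliminate →]
≡ ¬(A ∨ B ∨ ¬D ∨ A) ∨ ((C → ¬A) ∧ ¬C)   [eliminate →]
≡ ¬(A ∨ B ∨ ¬D ∨ A) ∨ ((¬C ∨ ¬A) ∧ ¬C)   [eliminate →]
≡ (¬A ∧ ¬B ∧ ¬¬D ∧ ¬A) ∨ ((¬C ∨ ¬A) ∧ ¬C)   [De Morgan]
≡ (¬A ∧ ¬B ∧ D ∧ ¬A) ∨ ((¬C ∨ ¬A) ∧ ¬C)   [double negation]
≡ (¬A ∨ ¬C ∨ ¬A) ∧ (¬A ∨ ¬C) ∧ (¬B ∨ ¬C ∨ ¬A) ∧ (¬B ∨ ¬C) ∧ (D ∨ ¬C ∨ ¬A) ∧ (D ∨ ¬C) ∧ (¬A ∨ ¬C ∨ ¬A) ∧ (¬A ∨ ¬C)   [distribute ∨ over ∧]
≡ (¬A ∨ ¬C) ∧ (¬B ∨ ¬C) ∧ (D ∨ ¬C)   [simplify]

(¬A ∨ ¬C) ∧ (¬B ∨ ¬C) ∧ (D ∨ ¬C)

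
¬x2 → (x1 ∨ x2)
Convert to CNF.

x2 ∨ x1

¬x2 → (x1 ∨ x2)
≡ ¬¬x2 ∨ x1 ∨ x2   [eliminate →]
≡ x2 ∨ x1 ∨ x2   [double negation]
≡ x2 ∨ x1   [simplify]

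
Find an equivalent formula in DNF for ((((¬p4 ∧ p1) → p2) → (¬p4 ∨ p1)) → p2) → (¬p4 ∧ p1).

(¬p4 ∧ ¬p2) ∨ (p1 ∧ ¬p2) ∨ (¬p4 ∧ p1)

((((¬p4 ∧ p1) → p2) → (¬p4 ∨ p1)) → p2) → (¬p4 ∧ p1)
≡ ¬((((¬p4 ∧ p1) → p2) → (¬p4 ∨ p1)) → p2) ∨ (¬p4 ∧ p1)   (eliminate →)
≡ ¬(¬(((¬p4 ∧ p1) → p2) → (¬p4 ∨ p1)) ∨ p2) ∨ (¬p4 ∧ p1)   (eliminate →)
≡ ¬(¬(¬((¬p4 ∧ p1) → p2) ∨ ¬p4 ∨ p1) ∨ p2) ∨ (¬p4 ∧ p1)   (eliminate →)
≡ ¬(¬(¬(¬(¬p4 ∧ p1) ∨ p2) ∨ ¬p4 ∨ p1) ∨ p2) ∨ (¬p4 ∧ p1)   (eliminate →)
≡ (¬¬(¬(¬(¬p4 ∧ p1) ∨ p2) ∨ ¬p4 ∨ p1) ∧ ¬p2) ∨ (¬p4 ∧ p1)   (De Morgan)
≡ ((¬(¬(¬p4 ∧ p1) ∨ p2) ∨ ¬p4 ∨ p1) ∧ ¬p2) ∨ (¬p4 ∧ p1)   (double negation)
≡ (((¬¬(¬p4 ∧ p1) ∧ ¬p2) ∨ ¬p4 ∨ p1) ∧ ¬p2) ∨ (¬p4 ∧ p1)   (De Morgan)
≡ (((¬p4 ∧ p1 ∧ ¬p2) ∨ ¬p4 ∨ p1) ∧ ¬p2) ∨ (¬p4 ∧ p1)   (double negation)
≡ (¬p4 ∧ p1 ∧ ¬p2 ∧ ¬p2) ∨ (¬p4 ∧ ¬p2) ∨ (p1 ∧ ¬p2) ∨ (¬p4 ∧ p1)   (distribute ∧ over ∨)
≡ (¬p4 ∧ ¬p2) ∨ (p1 ∧ ¬p2) ∨ (¬p4 ∧ p1)   (simplify)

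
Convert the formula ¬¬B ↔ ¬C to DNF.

¬¬B ↔ ¬C
= (¬¬B → ¬C) ∧ (¬C → ¬¬B)   [eliminate ↔]
= (¬¬¬B ∨ ¬C) ∧ (¬C → ¬¬B)   [eliminate →]
= (¬¬¬B ∨ ¬C) ∧ (¬¬C ∨ ¬¬B)   [eliminate →]
= (¬B ∨ ¬C) ∧ (¬¬C ∨ ¬¬B)   [double negation]
= (¬B ∨ ¬C) ∧ (C ∨ ¬¬B)   [double negation]
= (¬B ∨ ¬C) ∧ (C ∨ B)   [double negation]
= (¬B ∧ C) ∨ (¬B ∧ B) ∨ (¬C ∧ C) ∨ (¬C ∧ B)   [distribute ∧ over ∨]
= (¬B ∧ C) ∨ (¬C ∧ B)   [simplify]

(¬B ∧ C) ∨ (¬C ∧ B)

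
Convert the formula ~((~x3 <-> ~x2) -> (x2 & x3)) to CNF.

(x3 | ~x2) & (x2 | ~x3) & (~x2 | ~x3)

~((~x3 <-> ~x2) -> (x2 & x3))
≡ ~(~(~x3 <-> ~x2) | (x2 & x3))   — eliminate ->
≡ ~(~((~x3 -> ~x2) & (~x2 -> ~x3)) | (x2 & x3))   — eliminate <->
≡ ~(~((~~x3 | ~x2) & (~x2 -> ~x3)) | (x2 & x3))   — eliminate ->
≡ ~(~((~~x3 | ~x2) & (~~x2 | ~x3)) | (x2 & x3))   — eliminate ->
≡ ~~((~~x3 | ~x2) & (~~x2 | ~x3)) & ~(x2 & x3)   — De Morgan
≡ (~~x3 | ~x2) & (~~x2 | ~x3) & ~(x2 & x3)   — double negation
≡ (x3 | ~x2) & (~~x2 | ~x3) & ~(x2 & x3)   — double negation
≡ (x3 | ~x2) & (x2 | ~x3) & ~(x2 & x3)   — double negation
≡ (x3 | ~x2) & (x2 | ~x3) & (~x2 | ~x3)   — De Morgan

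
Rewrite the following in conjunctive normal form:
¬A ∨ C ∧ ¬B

(¬A ∨ C) ∧ (¬A ∨ ¬B)

¬A ∨ C ∧ ¬B
= (¬A ∨ C) ∧ (¬A ∨ ¬B)   [distribute ∨ over ∧]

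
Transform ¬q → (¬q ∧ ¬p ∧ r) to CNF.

(q ∨ ¬p) ∧ (q ∨ r)

¬q → (¬q ∧ ¬p ∧ r)
≡ ¬¬q ∨ (¬q ∧ ¬p ∧ r)   — eliminate →
≡ q ∨ (¬q ∧ ¬p ∧ r)   — double negation
≡ (q ∨ ¬q) ∧ (q ∨ ¬p) ∧ (q ∨ r)   — distribute ∨ over ∧
≡ (q ∨ ¬p) ∧ (q ∨ r)   — simplify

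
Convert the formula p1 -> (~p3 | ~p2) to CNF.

~p1 | ~p3 | ~p2

p1 -> (~p3 | ~p2)
≡ ~p1 | ~p3 | ~p2   [eliminate ->]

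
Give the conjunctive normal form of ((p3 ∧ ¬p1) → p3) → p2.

((p3 ∧ ¬p1) → p3) → p2
≡ ¬((p3 ∧ ¬p1) → p3) ∨ p2
≡ ¬(¬(p3 ∧ ¬p1) ∨ p3) ∨ p2
≡ (¬¬(p3 ∧ ¬p1) ∧ ¬p3) ∨ p2
≡ (p3 ∧ ¬p1 ∧ ¬p3) ∨ p2
≡ (p3 ∨ p2) ∧ (¬p1 ∨ p2) ∧ (¬p3 ∨ p2)

(p3 ∨ p2) ∧ (¬p1 ∨ p2) ∧ (¬p3 ∨ p2)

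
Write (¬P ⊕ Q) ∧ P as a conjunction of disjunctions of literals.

(¬P ⊕ Q) ∧ P
= (¬P ∨ Q) ∧ ¬(¬P ∧ Q) ∧ P
= (¬P ∨ Q) ∧ (¬¬P ∨ ¬Q) ∧ P
= (¬P ∨ Q) ∧ (P ∨ ¬Q) ∧ P
= (¬P ∨ Q) ∧ P

(¬P ∨ Q) ∧ P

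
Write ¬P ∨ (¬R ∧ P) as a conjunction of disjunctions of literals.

¬P ∨ ¬R

¬P ∨ (¬R ∧ P)
= (¬P ∨ ¬R) ∧ (¬P ∨ P)
= ¬P ∨ ¬R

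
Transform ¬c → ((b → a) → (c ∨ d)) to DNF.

c ∨ (b ∧ ¬a) ∨ d

¬c → ((b → a) → (c ∨ d))
≡ ¬¬c ∨ ((b → a) → (c ∨ d))   [eliminate →]
≡ ¬¬c ∨ ¬(b → a) ∨ c ∨ d   [eliminate →]
≡ ¬¬c ∨ ¬(¬b ∨ a) ∨ c ∨ d   [eliminate →]
≡ c ∨ ¬(¬b ∨ a) ∨ c ∨ d   [double negation]
≡ c ∨ (¬¬b ∧ ¬a) ∨ c ∨ d   [De Morgan]
≡ c ∨ (b ∧ ¬a) ∨ c ∨ d   [double negation]
≡ c ∨ (b ∧ ¬a) ∨ d   [simplify]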